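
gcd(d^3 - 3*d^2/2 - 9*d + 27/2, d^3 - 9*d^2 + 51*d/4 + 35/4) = 1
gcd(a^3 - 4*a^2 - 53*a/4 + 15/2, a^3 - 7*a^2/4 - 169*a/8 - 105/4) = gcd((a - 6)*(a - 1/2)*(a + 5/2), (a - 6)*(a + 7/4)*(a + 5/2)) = a^2 - 7*a/2 - 15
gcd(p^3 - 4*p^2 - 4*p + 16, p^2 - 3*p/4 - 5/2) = p - 2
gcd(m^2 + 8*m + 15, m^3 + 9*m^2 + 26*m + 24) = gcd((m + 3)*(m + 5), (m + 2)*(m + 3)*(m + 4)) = m + 3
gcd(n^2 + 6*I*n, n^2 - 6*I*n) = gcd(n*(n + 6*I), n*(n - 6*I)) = n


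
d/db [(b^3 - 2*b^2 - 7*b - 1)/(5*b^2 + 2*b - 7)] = (5*b^4 + 4*b^3 + 10*b^2 + 38*b + 51)/(25*b^4 + 20*b^3 - 66*b^2 - 28*b + 49)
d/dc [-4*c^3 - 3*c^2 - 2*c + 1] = -12*c^2 - 6*c - 2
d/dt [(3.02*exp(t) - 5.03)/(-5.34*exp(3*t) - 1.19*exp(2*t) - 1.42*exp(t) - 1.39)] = (32.2536*exp(3*t) - 76.9868*exp(2*t) - 11.9714*exp(t) - 11.3404)*exp(t)/(28.5156*exp(6*t) + 12.7092*exp(5*t) + 16.5817*exp(4*t) + 18.2248*exp(3*t) + 5.3246*exp(2*t) + 3.9476*exp(t) + 1.9321)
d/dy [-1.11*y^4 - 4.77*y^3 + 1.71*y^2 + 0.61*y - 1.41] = -4.44*y^3 - 14.31*y^2 + 3.42*y + 0.61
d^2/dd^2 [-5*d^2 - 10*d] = -10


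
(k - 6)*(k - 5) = k^2 - 11*k + 30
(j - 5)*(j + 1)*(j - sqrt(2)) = j^3 - 4*j^2 - sqrt(2)*j^2 - 5*j + 4*sqrt(2)*j + 5*sqrt(2)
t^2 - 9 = (t - 3)*(t + 3)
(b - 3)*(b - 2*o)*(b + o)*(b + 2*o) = b^4 + b^3*o - 3*b^3 - 4*b^2*o^2 - 3*b^2*o - 4*b*o^3 + 12*b*o^2 + 12*o^3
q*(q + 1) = q^2 + q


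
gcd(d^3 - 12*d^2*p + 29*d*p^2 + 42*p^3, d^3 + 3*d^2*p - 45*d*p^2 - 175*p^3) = -d + 7*p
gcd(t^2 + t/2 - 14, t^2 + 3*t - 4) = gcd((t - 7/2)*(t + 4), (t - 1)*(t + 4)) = t + 4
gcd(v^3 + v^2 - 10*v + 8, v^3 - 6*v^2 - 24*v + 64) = v^2 + 2*v - 8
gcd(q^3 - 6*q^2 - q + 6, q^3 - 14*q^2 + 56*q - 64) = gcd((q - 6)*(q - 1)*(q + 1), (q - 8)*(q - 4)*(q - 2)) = 1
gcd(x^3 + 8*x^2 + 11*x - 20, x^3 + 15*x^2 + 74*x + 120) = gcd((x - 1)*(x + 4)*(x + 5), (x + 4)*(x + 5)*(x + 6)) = x^2 + 9*x + 20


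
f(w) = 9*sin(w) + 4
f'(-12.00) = 7.59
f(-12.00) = 8.83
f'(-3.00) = -8.91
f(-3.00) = 2.73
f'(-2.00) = -3.75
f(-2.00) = -4.18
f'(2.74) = -8.28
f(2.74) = 7.52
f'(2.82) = -8.54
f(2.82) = 6.84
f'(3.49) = -8.46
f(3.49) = 0.93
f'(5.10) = 3.40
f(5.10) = -4.33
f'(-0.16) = 8.89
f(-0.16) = 2.57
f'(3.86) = -6.78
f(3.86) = -1.92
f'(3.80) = -7.12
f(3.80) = -1.51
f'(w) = 9*cos(w)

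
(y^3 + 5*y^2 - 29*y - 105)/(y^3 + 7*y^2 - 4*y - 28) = (y^2 - 2*y - 15)/(y^2 - 4)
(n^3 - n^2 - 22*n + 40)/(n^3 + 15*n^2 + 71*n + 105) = (n^2 - 6*n + 8)/(n^2 + 10*n + 21)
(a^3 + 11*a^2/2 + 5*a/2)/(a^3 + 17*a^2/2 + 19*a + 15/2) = a/(a + 3)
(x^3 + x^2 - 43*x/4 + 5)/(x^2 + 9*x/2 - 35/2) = (x^2 + 7*x/2 - 2)/(x + 7)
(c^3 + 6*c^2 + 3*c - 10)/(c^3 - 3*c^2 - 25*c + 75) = (c^2 + c - 2)/(c^2 - 8*c + 15)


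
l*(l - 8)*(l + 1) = l^3 - 7*l^2 - 8*l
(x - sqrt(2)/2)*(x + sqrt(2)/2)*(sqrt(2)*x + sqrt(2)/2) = sqrt(2)*x^3 + sqrt(2)*x^2/2 - sqrt(2)*x/2 - sqrt(2)/4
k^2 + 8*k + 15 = (k + 3)*(k + 5)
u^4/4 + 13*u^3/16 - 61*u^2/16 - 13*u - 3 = (u/4 + 1)*(u - 4)*(u + 1/4)*(u + 3)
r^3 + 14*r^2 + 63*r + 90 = (r + 3)*(r + 5)*(r + 6)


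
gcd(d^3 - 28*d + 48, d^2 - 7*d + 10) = d - 2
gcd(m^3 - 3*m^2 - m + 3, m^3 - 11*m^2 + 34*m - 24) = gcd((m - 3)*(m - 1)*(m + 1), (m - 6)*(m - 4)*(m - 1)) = m - 1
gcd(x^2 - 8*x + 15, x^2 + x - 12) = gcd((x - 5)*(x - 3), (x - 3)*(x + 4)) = x - 3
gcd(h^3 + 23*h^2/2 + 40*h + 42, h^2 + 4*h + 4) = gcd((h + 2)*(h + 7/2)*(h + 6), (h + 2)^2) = h + 2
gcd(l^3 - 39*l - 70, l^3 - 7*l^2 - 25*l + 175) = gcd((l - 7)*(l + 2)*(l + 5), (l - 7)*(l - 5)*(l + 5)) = l^2 - 2*l - 35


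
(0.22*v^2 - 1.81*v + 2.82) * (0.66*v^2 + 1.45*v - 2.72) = 0.1452*v^4 - 0.8756*v^3 - 1.3617*v^2 + 9.0122*v - 7.6704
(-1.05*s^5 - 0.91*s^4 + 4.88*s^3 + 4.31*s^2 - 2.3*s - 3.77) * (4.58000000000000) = -4.809*s^5 - 4.1678*s^4 + 22.3504*s^3 + 19.7398*s^2 - 10.534*s - 17.2666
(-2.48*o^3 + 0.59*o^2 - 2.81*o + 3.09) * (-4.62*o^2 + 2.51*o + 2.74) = 11.4576*o^5 - 8.9506*o^4 + 7.6679*o^3 - 19.7123*o^2 + 0.056499999999998*o + 8.4666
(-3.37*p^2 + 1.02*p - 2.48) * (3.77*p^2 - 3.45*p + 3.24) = -12.7049*p^4 + 15.4719*p^3 - 23.7874*p^2 + 11.8608*p - 8.0352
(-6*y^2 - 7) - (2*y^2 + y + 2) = -8*y^2 - y - 9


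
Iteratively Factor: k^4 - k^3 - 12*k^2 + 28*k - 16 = (k - 1)*(k^3 - 12*k + 16) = (k - 1)*(k + 4)*(k^2 - 4*k + 4) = (k - 2)*(k - 1)*(k + 4)*(k - 2)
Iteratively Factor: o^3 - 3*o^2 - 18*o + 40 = (o - 5)*(o^2 + 2*o - 8) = (o - 5)*(o - 2)*(o + 4)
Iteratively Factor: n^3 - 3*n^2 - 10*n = (n - 5)*(n^2 + 2*n) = n*(n - 5)*(n + 2)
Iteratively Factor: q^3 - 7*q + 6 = (q + 3)*(q^2 - 3*q + 2) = (q - 1)*(q + 3)*(q - 2)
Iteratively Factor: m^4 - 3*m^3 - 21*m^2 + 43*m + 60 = (m + 4)*(m^3 - 7*m^2 + 7*m + 15) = (m - 5)*(m + 4)*(m^2 - 2*m - 3) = (m - 5)*(m + 1)*(m + 4)*(m - 3)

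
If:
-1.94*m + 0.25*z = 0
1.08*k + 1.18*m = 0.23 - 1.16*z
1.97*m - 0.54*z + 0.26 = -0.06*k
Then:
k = -0.71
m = 0.10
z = 0.76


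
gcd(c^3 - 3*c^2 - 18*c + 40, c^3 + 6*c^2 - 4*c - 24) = c - 2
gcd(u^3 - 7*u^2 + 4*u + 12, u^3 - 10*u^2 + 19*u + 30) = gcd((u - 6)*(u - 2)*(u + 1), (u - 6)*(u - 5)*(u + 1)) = u^2 - 5*u - 6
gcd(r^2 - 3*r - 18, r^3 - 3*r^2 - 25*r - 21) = r + 3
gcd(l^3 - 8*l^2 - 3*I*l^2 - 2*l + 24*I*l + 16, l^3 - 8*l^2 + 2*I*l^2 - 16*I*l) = l - 8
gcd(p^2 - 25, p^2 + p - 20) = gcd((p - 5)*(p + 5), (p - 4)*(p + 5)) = p + 5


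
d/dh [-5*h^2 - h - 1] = -10*h - 1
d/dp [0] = 0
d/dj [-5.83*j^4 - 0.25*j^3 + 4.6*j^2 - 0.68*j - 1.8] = -23.32*j^3 - 0.75*j^2 + 9.2*j - 0.68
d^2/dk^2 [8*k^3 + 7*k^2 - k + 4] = 48*k + 14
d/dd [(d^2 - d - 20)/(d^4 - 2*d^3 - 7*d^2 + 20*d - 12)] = (-2*d^4 + d^3 + 78*d^2 + 49*d - 206)/(d^7 - 2*d^6 - 14*d^5 + 40*d^4 + 25*d^3 - 182*d^2 + 204*d - 72)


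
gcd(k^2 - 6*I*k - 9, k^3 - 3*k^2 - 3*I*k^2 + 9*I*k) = k - 3*I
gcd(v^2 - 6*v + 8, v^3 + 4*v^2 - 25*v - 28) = v - 4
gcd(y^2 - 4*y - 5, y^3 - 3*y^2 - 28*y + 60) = 1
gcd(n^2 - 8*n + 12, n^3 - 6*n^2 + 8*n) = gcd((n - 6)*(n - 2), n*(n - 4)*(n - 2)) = n - 2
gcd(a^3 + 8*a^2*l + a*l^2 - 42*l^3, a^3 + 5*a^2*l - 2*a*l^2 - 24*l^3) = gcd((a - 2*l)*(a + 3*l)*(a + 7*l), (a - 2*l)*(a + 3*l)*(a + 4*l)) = a^2 + a*l - 6*l^2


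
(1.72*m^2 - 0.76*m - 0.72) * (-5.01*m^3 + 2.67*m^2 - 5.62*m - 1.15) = -8.6172*m^5 + 8.4*m^4 - 8.0884*m^3 + 0.370800000000001*m^2 + 4.9204*m + 0.828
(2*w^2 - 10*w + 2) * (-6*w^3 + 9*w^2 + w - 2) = -12*w^5 + 78*w^4 - 100*w^3 + 4*w^2 + 22*w - 4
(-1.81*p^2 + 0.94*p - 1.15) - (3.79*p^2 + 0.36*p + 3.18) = -5.6*p^2 + 0.58*p - 4.33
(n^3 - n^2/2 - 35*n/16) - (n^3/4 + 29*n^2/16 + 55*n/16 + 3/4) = 3*n^3/4 - 37*n^2/16 - 45*n/8 - 3/4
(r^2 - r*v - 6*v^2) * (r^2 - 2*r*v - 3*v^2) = r^4 - 3*r^3*v - 7*r^2*v^2 + 15*r*v^3 + 18*v^4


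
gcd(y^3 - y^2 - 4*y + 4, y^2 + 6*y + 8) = y + 2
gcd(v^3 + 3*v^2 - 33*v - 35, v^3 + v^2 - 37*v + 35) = v^2 + 2*v - 35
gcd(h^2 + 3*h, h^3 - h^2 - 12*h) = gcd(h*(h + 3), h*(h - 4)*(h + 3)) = h^2 + 3*h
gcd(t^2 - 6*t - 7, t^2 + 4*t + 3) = t + 1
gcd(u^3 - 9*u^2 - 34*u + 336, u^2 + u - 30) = u + 6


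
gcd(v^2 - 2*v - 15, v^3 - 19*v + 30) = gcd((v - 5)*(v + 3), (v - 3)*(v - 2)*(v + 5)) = 1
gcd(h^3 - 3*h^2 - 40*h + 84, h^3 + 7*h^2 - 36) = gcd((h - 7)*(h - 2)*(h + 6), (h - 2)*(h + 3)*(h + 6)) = h^2 + 4*h - 12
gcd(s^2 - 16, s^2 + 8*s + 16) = s + 4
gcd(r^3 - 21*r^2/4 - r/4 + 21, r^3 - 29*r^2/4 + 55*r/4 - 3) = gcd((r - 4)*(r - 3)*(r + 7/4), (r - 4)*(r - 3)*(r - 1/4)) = r^2 - 7*r + 12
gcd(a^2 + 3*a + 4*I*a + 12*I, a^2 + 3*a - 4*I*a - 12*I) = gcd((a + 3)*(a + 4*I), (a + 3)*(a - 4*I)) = a + 3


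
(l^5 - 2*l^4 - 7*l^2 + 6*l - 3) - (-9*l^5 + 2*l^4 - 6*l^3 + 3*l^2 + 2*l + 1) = 10*l^5 - 4*l^4 + 6*l^3 - 10*l^2 + 4*l - 4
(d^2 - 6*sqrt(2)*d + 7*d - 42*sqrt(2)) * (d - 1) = d^3 - 6*sqrt(2)*d^2 + 6*d^2 - 36*sqrt(2)*d - 7*d + 42*sqrt(2)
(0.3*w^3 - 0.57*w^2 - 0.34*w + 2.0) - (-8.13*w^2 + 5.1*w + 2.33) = 0.3*w^3 + 7.56*w^2 - 5.44*w - 0.33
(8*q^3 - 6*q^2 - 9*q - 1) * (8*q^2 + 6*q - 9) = 64*q^5 - 180*q^3 - 8*q^2 + 75*q + 9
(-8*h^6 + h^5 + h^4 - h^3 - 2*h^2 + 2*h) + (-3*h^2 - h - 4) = -8*h^6 + h^5 + h^4 - h^3 - 5*h^2 + h - 4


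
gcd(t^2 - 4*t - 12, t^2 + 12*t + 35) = 1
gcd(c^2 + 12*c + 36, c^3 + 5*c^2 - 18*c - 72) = c + 6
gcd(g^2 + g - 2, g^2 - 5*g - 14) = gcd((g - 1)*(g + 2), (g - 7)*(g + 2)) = g + 2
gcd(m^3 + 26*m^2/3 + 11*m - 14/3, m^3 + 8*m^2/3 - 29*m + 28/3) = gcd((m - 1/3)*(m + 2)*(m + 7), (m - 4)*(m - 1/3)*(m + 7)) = m^2 + 20*m/3 - 7/3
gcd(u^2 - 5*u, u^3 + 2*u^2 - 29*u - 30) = u - 5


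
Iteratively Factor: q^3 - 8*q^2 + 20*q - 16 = (q - 2)*(q^2 - 6*q + 8) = (q - 2)^2*(q - 4)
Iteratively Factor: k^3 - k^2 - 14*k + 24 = (k - 3)*(k^2 + 2*k - 8) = (k - 3)*(k - 2)*(k + 4)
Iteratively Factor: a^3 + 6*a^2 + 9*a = (a + 3)*(a^2 + 3*a) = a*(a + 3)*(a + 3)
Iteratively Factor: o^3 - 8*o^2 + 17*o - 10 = (o - 5)*(o^2 - 3*o + 2) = (o - 5)*(o - 2)*(o - 1)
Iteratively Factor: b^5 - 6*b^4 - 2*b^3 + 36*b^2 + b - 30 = (b + 2)*(b^4 - 8*b^3 + 14*b^2 + 8*b - 15) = (b - 1)*(b + 2)*(b^3 - 7*b^2 + 7*b + 15) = (b - 3)*(b - 1)*(b + 2)*(b^2 - 4*b - 5) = (b - 3)*(b - 1)*(b + 1)*(b + 2)*(b - 5)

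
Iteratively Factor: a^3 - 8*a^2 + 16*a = (a - 4)*(a^2 - 4*a) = a*(a - 4)*(a - 4)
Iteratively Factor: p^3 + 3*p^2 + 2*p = (p)*(p^2 + 3*p + 2) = p*(p + 1)*(p + 2)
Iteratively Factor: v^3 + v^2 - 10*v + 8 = (v + 4)*(v^2 - 3*v + 2) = (v - 1)*(v + 4)*(v - 2)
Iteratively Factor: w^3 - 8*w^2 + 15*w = (w)*(w^2 - 8*w + 15) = w*(w - 5)*(w - 3)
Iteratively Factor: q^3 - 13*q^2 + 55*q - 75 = (q - 5)*(q^2 - 8*q + 15) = (q - 5)^2*(q - 3)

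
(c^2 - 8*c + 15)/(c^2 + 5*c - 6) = (c^2 - 8*c + 15)/(c^2 + 5*c - 6)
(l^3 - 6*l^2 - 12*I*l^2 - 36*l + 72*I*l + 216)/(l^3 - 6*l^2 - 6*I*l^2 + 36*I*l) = (l - 6*I)/l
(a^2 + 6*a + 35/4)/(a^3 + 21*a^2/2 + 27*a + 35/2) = (a + 7/2)/(a^2 + 8*a + 7)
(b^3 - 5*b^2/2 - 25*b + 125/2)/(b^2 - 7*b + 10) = (2*b^2 + 5*b - 25)/(2*(b - 2))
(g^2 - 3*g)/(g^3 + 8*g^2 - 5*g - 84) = g/(g^2 + 11*g + 28)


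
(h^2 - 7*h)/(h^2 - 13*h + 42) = h/(h - 6)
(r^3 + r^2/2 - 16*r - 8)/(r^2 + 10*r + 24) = (r^2 - 7*r/2 - 2)/(r + 6)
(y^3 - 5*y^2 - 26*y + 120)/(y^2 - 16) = (y^2 - y - 30)/(y + 4)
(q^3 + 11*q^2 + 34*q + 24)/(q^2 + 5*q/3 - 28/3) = 3*(q^2 + 7*q + 6)/(3*q - 7)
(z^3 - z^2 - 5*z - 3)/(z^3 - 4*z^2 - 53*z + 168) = (z^2 + 2*z + 1)/(z^2 - z - 56)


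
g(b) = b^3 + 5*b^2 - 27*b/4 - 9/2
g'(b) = 3*b^2 + 10*b - 27/4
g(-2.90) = 32.74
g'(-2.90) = -10.52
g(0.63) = -6.52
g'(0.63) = 0.74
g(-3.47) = 37.35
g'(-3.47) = -5.33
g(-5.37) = 21.08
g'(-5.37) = 26.06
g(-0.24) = -2.61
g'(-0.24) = -8.98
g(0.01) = -4.57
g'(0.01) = -6.65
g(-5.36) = 21.34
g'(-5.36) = 25.84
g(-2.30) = 25.31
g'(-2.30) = -13.88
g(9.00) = 1068.75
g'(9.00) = 326.25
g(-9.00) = -267.75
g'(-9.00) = 146.25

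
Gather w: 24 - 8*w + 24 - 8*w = 48 - 16*w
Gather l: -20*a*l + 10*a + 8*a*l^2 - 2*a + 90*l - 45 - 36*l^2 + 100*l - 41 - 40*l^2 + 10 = 8*a + l^2*(8*a - 76) + l*(190 - 20*a) - 76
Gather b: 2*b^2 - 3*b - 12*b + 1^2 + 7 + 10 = 2*b^2 - 15*b + 18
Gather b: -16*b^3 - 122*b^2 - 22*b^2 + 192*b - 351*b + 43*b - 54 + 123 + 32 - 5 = -16*b^3 - 144*b^2 - 116*b + 96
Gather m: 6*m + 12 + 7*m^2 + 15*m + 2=7*m^2 + 21*m + 14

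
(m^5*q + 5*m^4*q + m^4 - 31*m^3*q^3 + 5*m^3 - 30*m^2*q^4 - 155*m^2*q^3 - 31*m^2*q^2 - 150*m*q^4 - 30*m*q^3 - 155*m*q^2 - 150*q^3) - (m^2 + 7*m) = m^5*q + 5*m^4*q + m^4 - 31*m^3*q^3 + 5*m^3 - 30*m^2*q^4 - 155*m^2*q^3 - 31*m^2*q^2 - m^2 - 150*m*q^4 - 30*m*q^3 - 155*m*q^2 - 7*m - 150*q^3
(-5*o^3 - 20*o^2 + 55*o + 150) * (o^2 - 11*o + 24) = -5*o^5 + 35*o^4 + 155*o^3 - 935*o^2 - 330*o + 3600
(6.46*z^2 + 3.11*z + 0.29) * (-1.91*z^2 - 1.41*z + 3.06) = -12.3386*z^4 - 15.0487*z^3 + 14.8286*z^2 + 9.1077*z + 0.8874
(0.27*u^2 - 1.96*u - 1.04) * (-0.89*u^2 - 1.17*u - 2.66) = -0.2403*u^4 + 1.4285*u^3 + 2.5006*u^2 + 6.4304*u + 2.7664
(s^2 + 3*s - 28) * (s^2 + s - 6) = s^4 + 4*s^3 - 31*s^2 - 46*s + 168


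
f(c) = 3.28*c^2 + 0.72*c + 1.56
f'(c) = 6.56*c + 0.72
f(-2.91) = 27.24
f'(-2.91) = -18.37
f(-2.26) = 16.69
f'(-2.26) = -14.11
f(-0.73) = 2.78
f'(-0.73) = -4.07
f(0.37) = 2.28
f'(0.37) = 3.15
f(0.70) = 3.67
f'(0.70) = 5.31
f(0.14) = 1.73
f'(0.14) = 1.64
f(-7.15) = 164.09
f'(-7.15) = -46.18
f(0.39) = 2.34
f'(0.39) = 3.28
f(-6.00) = 115.32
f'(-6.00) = -38.64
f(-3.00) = 28.92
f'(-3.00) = -18.96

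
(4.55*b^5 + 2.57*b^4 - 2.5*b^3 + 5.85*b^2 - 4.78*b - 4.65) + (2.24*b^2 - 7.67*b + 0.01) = 4.55*b^5 + 2.57*b^4 - 2.5*b^3 + 8.09*b^2 - 12.45*b - 4.64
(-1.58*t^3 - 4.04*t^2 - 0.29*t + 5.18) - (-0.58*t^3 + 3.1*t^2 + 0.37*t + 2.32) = -1.0*t^3 - 7.14*t^2 - 0.66*t + 2.86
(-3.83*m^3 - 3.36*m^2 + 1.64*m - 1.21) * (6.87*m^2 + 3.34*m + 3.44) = -26.3121*m^5 - 35.8754*m^4 - 13.1308*m^3 - 14.3935*m^2 + 1.6002*m - 4.1624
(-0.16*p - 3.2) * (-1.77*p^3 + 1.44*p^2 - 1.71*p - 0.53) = 0.2832*p^4 + 5.4336*p^3 - 4.3344*p^2 + 5.5568*p + 1.696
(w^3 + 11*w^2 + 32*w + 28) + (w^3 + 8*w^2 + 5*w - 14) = 2*w^3 + 19*w^2 + 37*w + 14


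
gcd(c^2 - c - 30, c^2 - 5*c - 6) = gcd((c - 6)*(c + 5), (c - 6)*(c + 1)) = c - 6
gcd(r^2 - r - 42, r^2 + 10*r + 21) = 1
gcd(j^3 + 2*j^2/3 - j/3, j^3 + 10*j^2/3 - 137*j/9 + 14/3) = j - 1/3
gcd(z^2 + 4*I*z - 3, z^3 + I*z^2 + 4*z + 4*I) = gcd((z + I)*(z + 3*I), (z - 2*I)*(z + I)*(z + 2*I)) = z + I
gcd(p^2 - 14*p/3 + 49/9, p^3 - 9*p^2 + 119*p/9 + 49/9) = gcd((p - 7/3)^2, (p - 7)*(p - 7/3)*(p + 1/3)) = p - 7/3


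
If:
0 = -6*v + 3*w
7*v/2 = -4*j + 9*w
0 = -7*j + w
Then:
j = 0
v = 0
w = 0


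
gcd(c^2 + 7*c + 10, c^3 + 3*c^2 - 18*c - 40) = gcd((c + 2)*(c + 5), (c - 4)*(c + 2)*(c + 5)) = c^2 + 7*c + 10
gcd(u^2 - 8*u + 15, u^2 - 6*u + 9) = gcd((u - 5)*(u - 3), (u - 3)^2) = u - 3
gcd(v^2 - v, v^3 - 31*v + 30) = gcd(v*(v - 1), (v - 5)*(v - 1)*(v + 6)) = v - 1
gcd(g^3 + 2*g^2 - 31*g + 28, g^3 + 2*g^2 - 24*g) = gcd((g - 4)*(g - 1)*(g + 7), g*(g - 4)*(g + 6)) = g - 4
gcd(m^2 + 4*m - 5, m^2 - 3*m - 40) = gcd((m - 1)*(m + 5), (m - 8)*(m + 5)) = m + 5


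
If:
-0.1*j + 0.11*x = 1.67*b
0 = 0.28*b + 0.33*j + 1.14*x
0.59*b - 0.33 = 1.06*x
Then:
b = -0.11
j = 1.37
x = -0.37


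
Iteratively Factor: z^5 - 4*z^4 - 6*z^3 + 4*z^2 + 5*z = (z + 1)*(z^4 - 5*z^3 - z^2 + 5*z) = (z - 1)*(z + 1)*(z^3 - 4*z^2 - 5*z) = (z - 5)*(z - 1)*(z + 1)*(z^2 + z) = z*(z - 5)*(z - 1)*(z + 1)*(z + 1)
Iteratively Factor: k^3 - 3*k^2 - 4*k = (k - 4)*(k^2 + k) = (k - 4)*(k + 1)*(k)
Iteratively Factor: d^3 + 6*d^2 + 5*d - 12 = (d + 4)*(d^2 + 2*d - 3) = (d + 3)*(d + 4)*(d - 1)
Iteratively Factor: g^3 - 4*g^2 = (g - 4)*(g^2) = g*(g - 4)*(g)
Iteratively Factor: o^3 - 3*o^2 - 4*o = (o - 4)*(o^2 + o) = o*(o - 4)*(o + 1)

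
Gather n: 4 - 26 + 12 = -10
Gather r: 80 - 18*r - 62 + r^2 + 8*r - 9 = r^2 - 10*r + 9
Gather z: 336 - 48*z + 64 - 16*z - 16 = 384 - 64*z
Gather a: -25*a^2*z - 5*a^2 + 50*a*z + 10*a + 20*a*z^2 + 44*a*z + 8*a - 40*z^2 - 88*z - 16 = a^2*(-25*z - 5) + a*(20*z^2 + 94*z + 18) - 40*z^2 - 88*z - 16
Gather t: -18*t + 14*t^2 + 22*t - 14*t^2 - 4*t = 0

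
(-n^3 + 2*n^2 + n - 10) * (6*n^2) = -6*n^5 + 12*n^4 + 6*n^3 - 60*n^2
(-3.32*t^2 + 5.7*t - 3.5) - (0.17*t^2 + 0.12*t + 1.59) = -3.49*t^2 + 5.58*t - 5.09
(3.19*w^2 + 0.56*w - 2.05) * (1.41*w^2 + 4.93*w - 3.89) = 4.4979*w^4 + 16.5163*w^3 - 12.5388*w^2 - 12.2849*w + 7.9745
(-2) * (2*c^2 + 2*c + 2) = -4*c^2 - 4*c - 4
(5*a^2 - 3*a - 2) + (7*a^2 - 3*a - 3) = 12*a^2 - 6*a - 5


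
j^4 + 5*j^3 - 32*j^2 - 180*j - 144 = (j - 6)*(j + 1)*(j + 4)*(j + 6)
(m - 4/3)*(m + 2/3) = m^2 - 2*m/3 - 8/9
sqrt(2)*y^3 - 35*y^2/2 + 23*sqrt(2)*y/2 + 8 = (y - 8*sqrt(2))*(y - sqrt(2))*(sqrt(2)*y + 1/2)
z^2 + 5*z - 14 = (z - 2)*(z + 7)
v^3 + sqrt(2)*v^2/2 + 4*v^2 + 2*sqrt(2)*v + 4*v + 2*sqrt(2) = (v + 2)^2*(v + sqrt(2)/2)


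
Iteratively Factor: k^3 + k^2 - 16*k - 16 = (k + 4)*(k^2 - 3*k - 4) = (k + 1)*(k + 4)*(k - 4)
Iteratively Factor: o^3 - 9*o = (o + 3)*(o^2 - 3*o) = o*(o + 3)*(o - 3)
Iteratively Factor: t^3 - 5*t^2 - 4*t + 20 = (t + 2)*(t^2 - 7*t + 10) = (t - 5)*(t + 2)*(t - 2)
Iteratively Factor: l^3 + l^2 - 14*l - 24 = (l - 4)*(l^2 + 5*l + 6) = (l - 4)*(l + 2)*(l + 3)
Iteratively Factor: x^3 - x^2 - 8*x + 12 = (x - 2)*(x^2 + x - 6) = (x - 2)*(x + 3)*(x - 2)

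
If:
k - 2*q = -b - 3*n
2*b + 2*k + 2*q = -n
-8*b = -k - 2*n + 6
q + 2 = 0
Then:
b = -38/45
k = 182/45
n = -12/5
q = -2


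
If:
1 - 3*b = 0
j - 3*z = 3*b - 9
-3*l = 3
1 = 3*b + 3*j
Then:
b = 1/3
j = 0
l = -1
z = 8/3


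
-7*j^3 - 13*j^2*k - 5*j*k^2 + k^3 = (-7*j + k)*(j + k)^2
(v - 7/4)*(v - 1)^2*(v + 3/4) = v^4 - 3*v^3 + 27*v^2/16 + 13*v/8 - 21/16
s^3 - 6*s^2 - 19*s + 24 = (s - 8)*(s - 1)*(s + 3)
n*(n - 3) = n^2 - 3*n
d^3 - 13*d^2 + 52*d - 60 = (d - 6)*(d - 5)*(d - 2)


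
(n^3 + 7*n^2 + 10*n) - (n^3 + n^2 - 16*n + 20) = 6*n^2 + 26*n - 20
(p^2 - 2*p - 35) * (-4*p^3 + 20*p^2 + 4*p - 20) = -4*p^5 + 28*p^4 + 104*p^3 - 728*p^2 - 100*p + 700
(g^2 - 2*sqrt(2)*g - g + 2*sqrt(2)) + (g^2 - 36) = 2*g^2 - 2*sqrt(2)*g - g - 36 + 2*sqrt(2)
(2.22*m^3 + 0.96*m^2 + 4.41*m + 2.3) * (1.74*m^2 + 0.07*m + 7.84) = 3.8628*m^5 + 1.8258*m^4 + 25.1454*m^3 + 11.8371*m^2 + 34.7354*m + 18.032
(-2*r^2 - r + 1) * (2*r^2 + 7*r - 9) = -4*r^4 - 16*r^3 + 13*r^2 + 16*r - 9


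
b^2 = b^2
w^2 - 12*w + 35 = (w - 7)*(w - 5)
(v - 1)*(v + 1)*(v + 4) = v^3 + 4*v^2 - v - 4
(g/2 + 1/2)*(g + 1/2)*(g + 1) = g^3/2 + 5*g^2/4 + g + 1/4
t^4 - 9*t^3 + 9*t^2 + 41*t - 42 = (t - 7)*(t - 3)*(t - 1)*(t + 2)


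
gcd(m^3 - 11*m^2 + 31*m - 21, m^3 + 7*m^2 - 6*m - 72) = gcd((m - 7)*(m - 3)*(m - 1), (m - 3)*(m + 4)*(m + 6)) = m - 3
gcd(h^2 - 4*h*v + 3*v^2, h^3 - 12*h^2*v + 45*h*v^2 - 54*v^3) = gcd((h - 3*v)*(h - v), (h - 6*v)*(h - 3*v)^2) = -h + 3*v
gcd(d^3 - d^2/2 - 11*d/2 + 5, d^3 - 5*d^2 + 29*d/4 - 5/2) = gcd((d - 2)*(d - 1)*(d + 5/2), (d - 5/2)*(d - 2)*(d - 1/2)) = d - 2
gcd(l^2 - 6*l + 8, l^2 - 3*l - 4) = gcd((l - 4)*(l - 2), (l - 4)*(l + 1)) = l - 4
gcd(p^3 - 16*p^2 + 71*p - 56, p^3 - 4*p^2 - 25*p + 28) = p^2 - 8*p + 7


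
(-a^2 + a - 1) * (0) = 0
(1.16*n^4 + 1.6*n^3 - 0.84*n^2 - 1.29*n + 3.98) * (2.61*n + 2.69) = 3.0276*n^5 + 7.2964*n^4 + 2.1116*n^3 - 5.6265*n^2 + 6.9177*n + 10.7062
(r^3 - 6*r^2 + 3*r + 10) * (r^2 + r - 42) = r^5 - 5*r^4 - 45*r^3 + 265*r^2 - 116*r - 420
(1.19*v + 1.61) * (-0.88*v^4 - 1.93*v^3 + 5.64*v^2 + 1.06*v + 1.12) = -1.0472*v^5 - 3.7135*v^4 + 3.6043*v^3 + 10.3418*v^2 + 3.0394*v + 1.8032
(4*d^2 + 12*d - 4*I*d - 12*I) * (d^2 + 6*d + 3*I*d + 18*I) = 4*d^4 + 36*d^3 + 8*I*d^3 + 84*d^2 + 72*I*d^2 + 108*d + 144*I*d + 216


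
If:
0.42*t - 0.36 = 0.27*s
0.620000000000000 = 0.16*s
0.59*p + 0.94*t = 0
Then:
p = -5.33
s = 3.88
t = 3.35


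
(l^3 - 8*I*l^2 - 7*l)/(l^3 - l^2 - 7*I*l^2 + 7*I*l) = (l - I)/(l - 1)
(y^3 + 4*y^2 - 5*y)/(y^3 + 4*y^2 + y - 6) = y*(y + 5)/(y^2 + 5*y + 6)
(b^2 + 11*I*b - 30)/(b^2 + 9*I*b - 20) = (b + 6*I)/(b + 4*I)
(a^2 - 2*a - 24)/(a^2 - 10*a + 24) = (a + 4)/(a - 4)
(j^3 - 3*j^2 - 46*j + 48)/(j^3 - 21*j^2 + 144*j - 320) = (j^2 + 5*j - 6)/(j^2 - 13*j + 40)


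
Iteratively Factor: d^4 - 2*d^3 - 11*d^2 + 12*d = (d - 1)*(d^3 - d^2 - 12*d) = d*(d - 1)*(d^2 - d - 12) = d*(d - 1)*(d + 3)*(d - 4)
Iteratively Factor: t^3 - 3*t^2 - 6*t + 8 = (t - 4)*(t^2 + t - 2) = (t - 4)*(t - 1)*(t + 2)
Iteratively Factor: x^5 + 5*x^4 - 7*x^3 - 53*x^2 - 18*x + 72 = (x - 3)*(x^4 + 8*x^3 + 17*x^2 - 2*x - 24) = (x - 3)*(x + 2)*(x^3 + 6*x^2 + 5*x - 12) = (x - 3)*(x + 2)*(x + 3)*(x^2 + 3*x - 4) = (x - 3)*(x - 1)*(x + 2)*(x + 3)*(x + 4)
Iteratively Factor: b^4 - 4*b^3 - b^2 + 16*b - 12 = (b - 1)*(b^3 - 3*b^2 - 4*b + 12) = (b - 3)*(b - 1)*(b^2 - 4) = (b - 3)*(b - 2)*(b - 1)*(b + 2)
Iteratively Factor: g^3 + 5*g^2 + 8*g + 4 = (g + 2)*(g^2 + 3*g + 2) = (g + 1)*(g + 2)*(g + 2)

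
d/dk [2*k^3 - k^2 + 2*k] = 6*k^2 - 2*k + 2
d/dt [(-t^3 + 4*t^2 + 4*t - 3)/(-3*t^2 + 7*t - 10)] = (3*t^4 - 14*t^3 + 70*t^2 - 98*t - 19)/(9*t^4 - 42*t^3 + 109*t^2 - 140*t + 100)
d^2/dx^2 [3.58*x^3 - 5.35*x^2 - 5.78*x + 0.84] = 21.48*x - 10.7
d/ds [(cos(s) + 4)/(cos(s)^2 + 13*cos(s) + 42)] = (cos(s)^2 + 8*cos(s) + 10)*sin(s)/(cos(s)^2 + 13*cos(s) + 42)^2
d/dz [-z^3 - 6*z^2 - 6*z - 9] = -3*z^2 - 12*z - 6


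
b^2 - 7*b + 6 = (b - 6)*(b - 1)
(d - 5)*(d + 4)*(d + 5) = d^3 + 4*d^2 - 25*d - 100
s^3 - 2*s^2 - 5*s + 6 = (s - 3)*(s - 1)*(s + 2)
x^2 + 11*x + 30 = (x + 5)*(x + 6)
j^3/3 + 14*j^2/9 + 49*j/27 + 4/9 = (j/3 + 1)*(j + 1/3)*(j + 4/3)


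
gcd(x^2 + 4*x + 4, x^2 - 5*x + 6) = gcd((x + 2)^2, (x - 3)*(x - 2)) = 1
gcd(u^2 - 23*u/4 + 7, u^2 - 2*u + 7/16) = u - 7/4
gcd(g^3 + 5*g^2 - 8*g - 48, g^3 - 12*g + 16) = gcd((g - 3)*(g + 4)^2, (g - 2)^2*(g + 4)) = g + 4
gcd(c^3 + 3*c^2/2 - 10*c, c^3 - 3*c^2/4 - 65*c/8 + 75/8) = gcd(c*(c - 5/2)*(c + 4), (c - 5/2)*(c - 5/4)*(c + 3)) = c - 5/2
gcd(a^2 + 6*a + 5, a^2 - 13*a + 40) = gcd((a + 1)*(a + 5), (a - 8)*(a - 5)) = 1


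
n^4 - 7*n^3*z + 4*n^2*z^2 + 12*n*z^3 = n*(n - 6*z)*(n - 2*z)*(n + z)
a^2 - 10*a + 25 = (a - 5)^2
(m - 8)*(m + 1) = m^2 - 7*m - 8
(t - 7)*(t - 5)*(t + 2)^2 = t^4 - 8*t^3 - 9*t^2 + 92*t + 140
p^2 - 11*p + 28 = (p - 7)*(p - 4)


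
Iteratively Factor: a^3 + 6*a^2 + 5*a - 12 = (a + 3)*(a^2 + 3*a - 4) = (a - 1)*(a + 3)*(a + 4)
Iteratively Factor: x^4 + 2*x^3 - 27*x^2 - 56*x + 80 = (x + 4)*(x^3 - 2*x^2 - 19*x + 20) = (x + 4)^2*(x^2 - 6*x + 5) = (x - 5)*(x + 4)^2*(x - 1)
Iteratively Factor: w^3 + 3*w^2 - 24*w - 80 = (w - 5)*(w^2 + 8*w + 16) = (w - 5)*(w + 4)*(w + 4)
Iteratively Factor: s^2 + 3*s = (s + 3)*(s)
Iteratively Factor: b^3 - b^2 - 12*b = (b - 4)*(b^2 + 3*b) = (b - 4)*(b + 3)*(b)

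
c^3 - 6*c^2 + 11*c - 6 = (c - 3)*(c - 2)*(c - 1)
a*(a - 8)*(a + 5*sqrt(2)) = a^3 - 8*a^2 + 5*sqrt(2)*a^2 - 40*sqrt(2)*a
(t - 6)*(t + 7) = t^2 + t - 42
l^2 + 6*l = l*(l + 6)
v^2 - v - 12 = (v - 4)*(v + 3)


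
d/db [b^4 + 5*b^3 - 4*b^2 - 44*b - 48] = 4*b^3 + 15*b^2 - 8*b - 44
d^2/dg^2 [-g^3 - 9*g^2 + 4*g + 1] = -6*g - 18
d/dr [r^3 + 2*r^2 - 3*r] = 3*r^2 + 4*r - 3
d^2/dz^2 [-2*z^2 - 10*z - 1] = -4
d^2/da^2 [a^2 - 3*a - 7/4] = 2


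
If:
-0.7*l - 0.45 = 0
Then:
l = -0.64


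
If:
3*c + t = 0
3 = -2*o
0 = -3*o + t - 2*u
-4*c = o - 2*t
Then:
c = 3/20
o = -3/2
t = -9/20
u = 81/40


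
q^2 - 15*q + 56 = (q - 8)*(q - 7)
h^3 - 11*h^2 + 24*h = h*(h - 8)*(h - 3)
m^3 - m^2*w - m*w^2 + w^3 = (m - w)^2*(m + w)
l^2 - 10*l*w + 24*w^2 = (l - 6*w)*(l - 4*w)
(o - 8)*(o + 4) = o^2 - 4*o - 32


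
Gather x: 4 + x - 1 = x + 3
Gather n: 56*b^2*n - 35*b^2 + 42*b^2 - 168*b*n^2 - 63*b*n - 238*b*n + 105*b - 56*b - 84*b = 7*b^2 - 168*b*n^2 - 35*b + n*(56*b^2 - 301*b)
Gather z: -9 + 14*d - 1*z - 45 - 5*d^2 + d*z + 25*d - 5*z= -5*d^2 + 39*d + z*(d - 6) - 54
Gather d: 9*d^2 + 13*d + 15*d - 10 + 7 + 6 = 9*d^2 + 28*d + 3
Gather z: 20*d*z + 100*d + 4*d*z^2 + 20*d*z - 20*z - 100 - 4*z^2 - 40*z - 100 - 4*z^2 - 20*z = 100*d + z^2*(4*d - 8) + z*(40*d - 80) - 200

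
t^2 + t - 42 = (t - 6)*(t + 7)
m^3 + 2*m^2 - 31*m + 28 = (m - 4)*(m - 1)*(m + 7)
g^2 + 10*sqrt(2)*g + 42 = (g + 3*sqrt(2))*(g + 7*sqrt(2))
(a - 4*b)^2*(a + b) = a^3 - 7*a^2*b + 8*a*b^2 + 16*b^3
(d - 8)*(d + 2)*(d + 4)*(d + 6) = d^4 + 4*d^3 - 52*d^2 - 304*d - 384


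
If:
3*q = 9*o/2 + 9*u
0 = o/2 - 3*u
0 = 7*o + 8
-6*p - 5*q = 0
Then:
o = -8/7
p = 40/21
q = -16/7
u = -4/21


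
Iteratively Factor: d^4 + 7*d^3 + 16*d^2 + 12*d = (d + 3)*(d^3 + 4*d^2 + 4*d) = (d + 2)*(d + 3)*(d^2 + 2*d) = (d + 2)^2*(d + 3)*(d)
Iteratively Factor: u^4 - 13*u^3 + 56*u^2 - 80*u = (u)*(u^3 - 13*u^2 + 56*u - 80) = u*(u - 4)*(u^2 - 9*u + 20) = u*(u - 4)^2*(u - 5)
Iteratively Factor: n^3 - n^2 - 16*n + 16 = (n + 4)*(n^2 - 5*n + 4) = (n - 1)*(n + 4)*(n - 4)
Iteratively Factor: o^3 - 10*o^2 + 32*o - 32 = (o - 4)*(o^2 - 6*o + 8) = (o - 4)*(o - 2)*(o - 4)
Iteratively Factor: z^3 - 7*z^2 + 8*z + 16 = (z + 1)*(z^2 - 8*z + 16) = (z - 4)*(z + 1)*(z - 4)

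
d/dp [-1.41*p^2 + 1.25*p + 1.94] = 1.25 - 2.82*p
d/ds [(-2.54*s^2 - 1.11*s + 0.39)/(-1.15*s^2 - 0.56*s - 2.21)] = (0.1459*s^2 + 12.1238*s + 2.6715)/(1.3225*s^4 + 1.288*s^3 + 5.3966*s^2 + 2.4752*s + 4.8841)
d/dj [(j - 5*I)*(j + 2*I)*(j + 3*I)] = 3*j^2 + 19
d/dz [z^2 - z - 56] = 2*z - 1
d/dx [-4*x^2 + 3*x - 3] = 3 - 8*x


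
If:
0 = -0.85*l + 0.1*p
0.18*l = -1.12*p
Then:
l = 0.00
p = 0.00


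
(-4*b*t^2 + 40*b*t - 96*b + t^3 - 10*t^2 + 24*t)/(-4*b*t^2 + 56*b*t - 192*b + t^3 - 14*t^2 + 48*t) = (t - 4)/(t - 8)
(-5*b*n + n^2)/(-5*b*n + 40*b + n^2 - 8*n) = n/(n - 8)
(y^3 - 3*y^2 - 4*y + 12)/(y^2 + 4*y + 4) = (y^2 - 5*y + 6)/(y + 2)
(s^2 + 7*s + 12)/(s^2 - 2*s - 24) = (s + 3)/(s - 6)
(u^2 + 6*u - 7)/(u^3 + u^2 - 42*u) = (u - 1)/(u*(u - 6))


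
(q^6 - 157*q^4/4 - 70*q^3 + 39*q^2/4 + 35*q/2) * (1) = q^6 - 157*q^4/4 - 70*q^3 + 39*q^2/4 + 35*q/2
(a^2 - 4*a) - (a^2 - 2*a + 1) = -2*a - 1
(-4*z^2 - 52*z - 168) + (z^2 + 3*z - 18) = -3*z^2 - 49*z - 186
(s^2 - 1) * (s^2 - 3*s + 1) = s^4 - 3*s^3 + 3*s - 1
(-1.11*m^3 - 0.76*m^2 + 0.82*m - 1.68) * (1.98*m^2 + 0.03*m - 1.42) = -2.1978*m^5 - 1.5381*m^4 + 3.177*m^3 - 2.2226*m^2 - 1.2148*m + 2.3856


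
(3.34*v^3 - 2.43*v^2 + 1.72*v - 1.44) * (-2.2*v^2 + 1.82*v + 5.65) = -7.348*v^5 + 11.4248*v^4 + 10.6644*v^3 - 7.4311*v^2 + 7.0972*v - 8.136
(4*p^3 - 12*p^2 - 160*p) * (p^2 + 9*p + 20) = 4*p^5 + 24*p^4 - 188*p^3 - 1680*p^2 - 3200*p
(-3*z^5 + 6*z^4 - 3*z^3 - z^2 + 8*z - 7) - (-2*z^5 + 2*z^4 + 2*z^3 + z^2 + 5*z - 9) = -z^5 + 4*z^4 - 5*z^3 - 2*z^2 + 3*z + 2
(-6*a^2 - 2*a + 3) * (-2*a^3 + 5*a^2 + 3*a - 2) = 12*a^5 - 26*a^4 - 34*a^3 + 21*a^2 + 13*a - 6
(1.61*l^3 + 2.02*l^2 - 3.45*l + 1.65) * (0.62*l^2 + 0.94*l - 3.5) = 0.9982*l^5 + 2.7658*l^4 - 5.8752*l^3 - 9.29*l^2 + 13.626*l - 5.775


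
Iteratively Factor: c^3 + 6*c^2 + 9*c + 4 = (c + 4)*(c^2 + 2*c + 1) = (c + 1)*(c + 4)*(c + 1)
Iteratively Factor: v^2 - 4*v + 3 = (v - 1)*(v - 3)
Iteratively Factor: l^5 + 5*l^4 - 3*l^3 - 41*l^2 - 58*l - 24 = (l + 1)*(l^4 + 4*l^3 - 7*l^2 - 34*l - 24) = (l - 3)*(l + 1)*(l^3 + 7*l^2 + 14*l + 8) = (l - 3)*(l + 1)*(l + 4)*(l^2 + 3*l + 2) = (l - 3)*(l + 1)*(l + 2)*(l + 4)*(l + 1)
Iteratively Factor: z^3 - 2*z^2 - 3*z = (z + 1)*(z^2 - 3*z) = z*(z + 1)*(z - 3)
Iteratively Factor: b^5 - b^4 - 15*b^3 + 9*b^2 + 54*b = (b)*(b^4 - b^3 - 15*b^2 + 9*b + 54) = b*(b + 2)*(b^3 - 3*b^2 - 9*b + 27) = b*(b + 2)*(b + 3)*(b^2 - 6*b + 9) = b*(b - 3)*(b + 2)*(b + 3)*(b - 3)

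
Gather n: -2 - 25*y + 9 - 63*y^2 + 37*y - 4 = -63*y^2 + 12*y + 3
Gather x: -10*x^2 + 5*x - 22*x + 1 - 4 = -10*x^2 - 17*x - 3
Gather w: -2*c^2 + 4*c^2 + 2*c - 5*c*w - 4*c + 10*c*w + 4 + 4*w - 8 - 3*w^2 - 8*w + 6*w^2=2*c^2 - 2*c + 3*w^2 + w*(5*c - 4) - 4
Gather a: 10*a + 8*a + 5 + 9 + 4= 18*a + 18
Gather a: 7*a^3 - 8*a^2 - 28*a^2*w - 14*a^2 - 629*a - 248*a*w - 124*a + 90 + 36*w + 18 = 7*a^3 + a^2*(-28*w - 22) + a*(-248*w - 753) + 36*w + 108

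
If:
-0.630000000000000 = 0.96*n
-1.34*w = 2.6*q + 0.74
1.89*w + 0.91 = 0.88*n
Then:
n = -0.66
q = 0.12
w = -0.79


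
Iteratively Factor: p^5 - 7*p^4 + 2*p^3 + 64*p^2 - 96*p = (p + 3)*(p^4 - 10*p^3 + 32*p^2 - 32*p) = p*(p + 3)*(p^3 - 10*p^2 + 32*p - 32) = p*(p - 4)*(p + 3)*(p^2 - 6*p + 8) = p*(p - 4)^2*(p + 3)*(p - 2)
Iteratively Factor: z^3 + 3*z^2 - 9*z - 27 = (z + 3)*(z^2 - 9) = (z - 3)*(z + 3)*(z + 3)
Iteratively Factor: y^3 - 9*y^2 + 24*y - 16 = (y - 1)*(y^2 - 8*y + 16) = (y - 4)*(y - 1)*(y - 4)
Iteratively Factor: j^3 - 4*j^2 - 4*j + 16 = (j - 4)*(j^2 - 4) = (j - 4)*(j - 2)*(j + 2)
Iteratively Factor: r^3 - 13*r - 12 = (r + 1)*(r^2 - r - 12) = (r + 1)*(r + 3)*(r - 4)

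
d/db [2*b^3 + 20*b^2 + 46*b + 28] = 6*b^2 + 40*b + 46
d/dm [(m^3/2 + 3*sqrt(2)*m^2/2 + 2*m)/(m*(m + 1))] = (m^2 + 2*m - 4 + 3*sqrt(2))/(2*(m^2 + 2*m + 1))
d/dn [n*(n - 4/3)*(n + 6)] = 3*n^2 + 28*n/3 - 8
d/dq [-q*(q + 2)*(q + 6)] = -3*q^2 - 16*q - 12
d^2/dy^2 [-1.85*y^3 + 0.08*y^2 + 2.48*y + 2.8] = 0.16 - 11.1*y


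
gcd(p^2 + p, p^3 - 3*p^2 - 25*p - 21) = p + 1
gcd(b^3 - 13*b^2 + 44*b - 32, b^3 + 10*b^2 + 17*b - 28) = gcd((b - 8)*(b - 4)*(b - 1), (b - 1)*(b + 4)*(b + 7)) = b - 1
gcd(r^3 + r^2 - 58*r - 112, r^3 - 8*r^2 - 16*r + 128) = r - 8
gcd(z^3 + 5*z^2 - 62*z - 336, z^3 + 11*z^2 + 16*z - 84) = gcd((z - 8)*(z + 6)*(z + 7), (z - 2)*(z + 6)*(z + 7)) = z^2 + 13*z + 42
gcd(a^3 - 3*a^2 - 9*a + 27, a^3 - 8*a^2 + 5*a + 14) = 1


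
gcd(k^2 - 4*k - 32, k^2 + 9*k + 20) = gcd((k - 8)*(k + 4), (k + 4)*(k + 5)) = k + 4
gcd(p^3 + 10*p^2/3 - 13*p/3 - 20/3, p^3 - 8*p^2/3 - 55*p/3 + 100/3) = p^2 + 7*p/3 - 20/3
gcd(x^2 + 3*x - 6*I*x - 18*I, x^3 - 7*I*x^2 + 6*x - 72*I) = x - 6*I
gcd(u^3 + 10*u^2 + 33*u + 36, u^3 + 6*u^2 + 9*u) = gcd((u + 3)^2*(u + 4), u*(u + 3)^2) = u^2 + 6*u + 9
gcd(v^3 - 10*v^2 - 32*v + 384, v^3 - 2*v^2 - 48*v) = v^2 - 2*v - 48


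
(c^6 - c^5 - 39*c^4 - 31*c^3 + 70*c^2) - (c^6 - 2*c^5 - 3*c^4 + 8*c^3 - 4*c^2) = c^5 - 36*c^4 - 39*c^3 + 74*c^2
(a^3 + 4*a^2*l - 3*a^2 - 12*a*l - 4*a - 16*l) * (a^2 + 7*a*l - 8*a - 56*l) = a^5 + 11*a^4*l - 11*a^4 + 28*a^3*l^2 - 121*a^3*l + 20*a^3 - 308*a^2*l^2 + 220*a^2*l + 32*a^2 + 560*a*l^2 + 352*a*l + 896*l^2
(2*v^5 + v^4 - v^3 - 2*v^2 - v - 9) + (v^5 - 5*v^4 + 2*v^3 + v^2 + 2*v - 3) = 3*v^5 - 4*v^4 + v^3 - v^2 + v - 12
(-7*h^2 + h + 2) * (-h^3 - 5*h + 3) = 7*h^5 - h^4 + 33*h^3 - 26*h^2 - 7*h + 6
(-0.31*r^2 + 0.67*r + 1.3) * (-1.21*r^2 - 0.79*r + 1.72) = 0.3751*r^4 - 0.5658*r^3 - 2.6355*r^2 + 0.1254*r + 2.236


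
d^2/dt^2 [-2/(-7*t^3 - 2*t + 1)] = 4*(-21*t*(7*t^3 + 2*t - 1) + (21*t^2 + 2)^2)/(7*t^3 + 2*t - 1)^3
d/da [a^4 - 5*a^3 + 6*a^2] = a*(4*a^2 - 15*a + 12)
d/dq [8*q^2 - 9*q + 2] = 16*q - 9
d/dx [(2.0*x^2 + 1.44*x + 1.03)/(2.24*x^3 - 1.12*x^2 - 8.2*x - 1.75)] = (-4.48*x^4 - 6.4512*x^3 - 21.7088*x^2 - 4.6928*x + 5.926)/(5.0176*x^6 - 5.0176*x^5 - 35.4816*x^4 + 10.528*x^3 + 71.16*x^2 + 28.7*x + 3.0625)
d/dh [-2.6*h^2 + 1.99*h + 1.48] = 1.99 - 5.2*h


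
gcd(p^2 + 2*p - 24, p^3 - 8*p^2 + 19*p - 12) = p - 4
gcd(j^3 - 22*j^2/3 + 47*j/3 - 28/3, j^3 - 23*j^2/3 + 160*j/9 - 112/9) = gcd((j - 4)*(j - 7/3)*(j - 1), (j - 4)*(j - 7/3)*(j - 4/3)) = j^2 - 19*j/3 + 28/3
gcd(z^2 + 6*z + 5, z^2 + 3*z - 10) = z + 5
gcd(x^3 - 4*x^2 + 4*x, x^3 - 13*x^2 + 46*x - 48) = x - 2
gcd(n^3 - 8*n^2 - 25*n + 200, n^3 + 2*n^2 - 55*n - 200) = n^2 - 3*n - 40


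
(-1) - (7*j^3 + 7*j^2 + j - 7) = -7*j^3 - 7*j^2 - j + 6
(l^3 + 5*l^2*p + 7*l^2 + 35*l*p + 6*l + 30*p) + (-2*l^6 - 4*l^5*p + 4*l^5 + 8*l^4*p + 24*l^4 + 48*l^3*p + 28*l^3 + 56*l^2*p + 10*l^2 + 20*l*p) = -2*l^6 - 4*l^5*p + 4*l^5 + 8*l^4*p + 24*l^4 + 48*l^3*p + 29*l^3 + 61*l^2*p + 17*l^2 + 55*l*p + 6*l + 30*p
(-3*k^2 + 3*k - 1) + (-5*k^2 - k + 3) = -8*k^2 + 2*k + 2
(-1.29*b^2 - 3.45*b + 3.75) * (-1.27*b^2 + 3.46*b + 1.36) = 1.6383*b^4 - 0.0819000000000001*b^3 - 18.4539*b^2 + 8.283*b + 5.1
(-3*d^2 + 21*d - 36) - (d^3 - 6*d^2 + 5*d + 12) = -d^3 + 3*d^2 + 16*d - 48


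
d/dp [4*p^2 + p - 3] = 8*p + 1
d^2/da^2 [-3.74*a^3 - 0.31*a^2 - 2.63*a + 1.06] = -22.44*a - 0.62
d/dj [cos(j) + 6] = -sin(j)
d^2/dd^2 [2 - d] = 0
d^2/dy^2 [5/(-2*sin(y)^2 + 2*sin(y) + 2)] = 5*(-4*sin(y)^4 + 3*sin(y)^3 + sin(y)^2 - 5*sin(y) + 4)/(2*(sin(y) + cos(y)^2)^3)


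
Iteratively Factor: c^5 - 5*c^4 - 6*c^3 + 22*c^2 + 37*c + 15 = (c + 1)*(c^4 - 6*c^3 + 22*c + 15) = (c - 3)*(c + 1)*(c^3 - 3*c^2 - 9*c - 5) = (c - 5)*(c - 3)*(c + 1)*(c^2 + 2*c + 1) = (c - 5)*(c - 3)*(c + 1)^2*(c + 1)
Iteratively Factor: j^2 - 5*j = (j - 5)*(j)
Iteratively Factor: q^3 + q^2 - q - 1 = (q - 1)*(q^2 + 2*q + 1) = (q - 1)*(q + 1)*(q + 1)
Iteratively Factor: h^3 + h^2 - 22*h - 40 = (h + 2)*(h^2 - h - 20) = (h + 2)*(h + 4)*(h - 5)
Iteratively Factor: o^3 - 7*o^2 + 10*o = (o)*(o^2 - 7*o + 10) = o*(o - 2)*(o - 5)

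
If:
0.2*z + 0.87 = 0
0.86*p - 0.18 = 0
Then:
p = 0.21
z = -4.35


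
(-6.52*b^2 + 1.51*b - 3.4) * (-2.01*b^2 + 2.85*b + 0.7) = 13.1052*b^4 - 21.6171*b^3 + 6.5735*b^2 - 8.633*b - 2.38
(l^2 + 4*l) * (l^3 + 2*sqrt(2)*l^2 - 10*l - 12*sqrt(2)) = l^5 + 2*sqrt(2)*l^4 + 4*l^4 - 10*l^3 + 8*sqrt(2)*l^3 - 40*l^2 - 12*sqrt(2)*l^2 - 48*sqrt(2)*l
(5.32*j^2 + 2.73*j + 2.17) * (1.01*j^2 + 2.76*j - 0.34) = 5.3732*j^4 + 17.4405*j^3 + 7.9177*j^2 + 5.061*j - 0.7378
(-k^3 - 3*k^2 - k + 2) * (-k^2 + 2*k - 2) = k^5 + k^4 - 3*k^3 + 2*k^2 + 6*k - 4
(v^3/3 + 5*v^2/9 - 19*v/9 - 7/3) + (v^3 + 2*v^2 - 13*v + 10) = 4*v^3/3 + 23*v^2/9 - 136*v/9 + 23/3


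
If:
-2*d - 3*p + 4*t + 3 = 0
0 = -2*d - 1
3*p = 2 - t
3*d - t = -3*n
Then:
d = -1/2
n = 11/30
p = 4/5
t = -2/5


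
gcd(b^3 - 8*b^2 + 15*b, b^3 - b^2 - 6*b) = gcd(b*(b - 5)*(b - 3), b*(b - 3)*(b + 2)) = b^2 - 3*b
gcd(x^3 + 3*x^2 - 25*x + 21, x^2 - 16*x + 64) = 1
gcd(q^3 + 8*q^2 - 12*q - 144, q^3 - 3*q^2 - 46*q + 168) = q - 4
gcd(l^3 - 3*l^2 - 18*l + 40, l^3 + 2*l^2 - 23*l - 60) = l^2 - l - 20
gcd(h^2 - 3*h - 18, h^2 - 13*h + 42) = h - 6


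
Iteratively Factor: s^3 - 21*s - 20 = (s + 4)*(s^2 - 4*s - 5) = (s + 1)*(s + 4)*(s - 5)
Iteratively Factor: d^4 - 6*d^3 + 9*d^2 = (d - 3)*(d^3 - 3*d^2) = d*(d - 3)*(d^2 - 3*d) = d^2*(d - 3)*(d - 3)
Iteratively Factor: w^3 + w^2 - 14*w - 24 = (w - 4)*(w^2 + 5*w + 6) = (w - 4)*(w + 3)*(w + 2)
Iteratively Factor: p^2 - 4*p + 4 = (p - 2)*(p - 2)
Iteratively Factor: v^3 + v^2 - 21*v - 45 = (v - 5)*(v^2 + 6*v + 9) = (v - 5)*(v + 3)*(v + 3)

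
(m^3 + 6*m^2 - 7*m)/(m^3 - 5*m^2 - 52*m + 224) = m*(m - 1)/(m^2 - 12*m + 32)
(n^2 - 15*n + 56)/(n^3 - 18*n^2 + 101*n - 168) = 1/(n - 3)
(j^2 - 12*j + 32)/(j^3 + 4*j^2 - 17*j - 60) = (j - 8)/(j^2 + 8*j + 15)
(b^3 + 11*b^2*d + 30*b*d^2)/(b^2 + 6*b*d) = b + 5*d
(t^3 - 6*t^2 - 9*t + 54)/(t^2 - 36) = (t^2 - 9)/(t + 6)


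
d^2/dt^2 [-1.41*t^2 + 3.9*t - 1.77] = -2.82000000000000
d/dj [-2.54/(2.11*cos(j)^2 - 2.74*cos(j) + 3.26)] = (6.9596 - 10.7188*cos(j))*sin(j)/(2.11*cos(j)^2 - 2.74*cos(j) + 3.26)^2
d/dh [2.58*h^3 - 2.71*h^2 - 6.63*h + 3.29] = 7.74*h^2 - 5.42*h - 6.63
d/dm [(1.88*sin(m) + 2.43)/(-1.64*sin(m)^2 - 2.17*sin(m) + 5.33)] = (3.0832*sin(m)^2 + 7.9704*sin(m) + 15.2935)*cos(m)/(2.6896*sin(m)^4 + 7.1176*sin(m)^3 - 12.7735*sin(m)^2 - 23.1322*sin(m) + 28.4089)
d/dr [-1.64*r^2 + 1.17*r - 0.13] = 1.17 - 3.28*r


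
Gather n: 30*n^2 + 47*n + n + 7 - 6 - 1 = 30*n^2 + 48*n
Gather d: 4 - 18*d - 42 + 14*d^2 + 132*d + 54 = 14*d^2 + 114*d + 16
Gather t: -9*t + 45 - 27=18 - 9*t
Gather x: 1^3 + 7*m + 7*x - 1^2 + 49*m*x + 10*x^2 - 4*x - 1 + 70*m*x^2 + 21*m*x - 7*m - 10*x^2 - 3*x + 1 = 70*m*x^2 + 70*m*x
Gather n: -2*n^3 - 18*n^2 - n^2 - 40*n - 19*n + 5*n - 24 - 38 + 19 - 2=-2*n^3 - 19*n^2 - 54*n - 45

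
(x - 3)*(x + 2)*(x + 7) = x^3 + 6*x^2 - 13*x - 42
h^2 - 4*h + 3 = (h - 3)*(h - 1)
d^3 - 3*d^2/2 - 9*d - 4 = (d - 4)*(d + 1/2)*(d + 2)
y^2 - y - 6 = (y - 3)*(y + 2)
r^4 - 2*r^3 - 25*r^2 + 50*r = r*(r - 5)*(r - 2)*(r + 5)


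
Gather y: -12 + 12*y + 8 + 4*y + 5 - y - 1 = 15*y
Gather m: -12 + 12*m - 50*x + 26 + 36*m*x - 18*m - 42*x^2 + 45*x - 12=m*(36*x - 6) - 42*x^2 - 5*x + 2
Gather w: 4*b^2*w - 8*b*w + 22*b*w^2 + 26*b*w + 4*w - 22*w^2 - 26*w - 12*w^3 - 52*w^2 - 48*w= -12*w^3 + w^2*(22*b - 74) + w*(4*b^2 + 18*b - 70)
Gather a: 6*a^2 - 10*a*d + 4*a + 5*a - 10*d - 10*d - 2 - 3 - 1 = 6*a^2 + a*(9 - 10*d) - 20*d - 6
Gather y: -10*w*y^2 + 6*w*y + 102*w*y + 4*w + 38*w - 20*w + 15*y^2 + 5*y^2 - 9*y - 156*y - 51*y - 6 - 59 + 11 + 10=22*w + y^2*(20 - 10*w) + y*(108*w - 216) - 44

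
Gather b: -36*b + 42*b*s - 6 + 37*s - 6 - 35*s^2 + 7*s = b*(42*s - 36) - 35*s^2 + 44*s - 12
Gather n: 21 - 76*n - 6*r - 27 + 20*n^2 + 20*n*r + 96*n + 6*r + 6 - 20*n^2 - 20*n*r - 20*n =0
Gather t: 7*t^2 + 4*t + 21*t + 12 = 7*t^2 + 25*t + 12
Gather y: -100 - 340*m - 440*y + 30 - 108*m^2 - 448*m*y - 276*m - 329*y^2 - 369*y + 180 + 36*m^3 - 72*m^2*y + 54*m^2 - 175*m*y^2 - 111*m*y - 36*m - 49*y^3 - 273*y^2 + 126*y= 36*m^3 - 54*m^2 - 652*m - 49*y^3 + y^2*(-175*m - 602) + y*(-72*m^2 - 559*m - 683) + 110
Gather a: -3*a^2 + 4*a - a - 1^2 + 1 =-3*a^2 + 3*a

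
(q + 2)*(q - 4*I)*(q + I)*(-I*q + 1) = -I*q^4 - 2*q^3 - 2*I*q^3 - 4*q^2 - 7*I*q^2 + 4*q - 14*I*q + 8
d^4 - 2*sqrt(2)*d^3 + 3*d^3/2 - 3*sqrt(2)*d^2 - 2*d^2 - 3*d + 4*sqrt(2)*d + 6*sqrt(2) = (d + 3/2)*(d - 2*sqrt(2))*(d - sqrt(2))*(d + sqrt(2))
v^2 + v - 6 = (v - 2)*(v + 3)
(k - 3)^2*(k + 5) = k^3 - k^2 - 21*k + 45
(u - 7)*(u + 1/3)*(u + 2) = u^3 - 14*u^2/3 - 47*u/3 - 14/3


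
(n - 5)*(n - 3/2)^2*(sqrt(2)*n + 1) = sqrt(2)*n^4 - 8*sqrt(2)*n^3 + n^3 - 8*n^2 + 69*sqrt(2)*n^2/4 - 45*sqrt(2)*n/4 + 69*n/4 - 45/4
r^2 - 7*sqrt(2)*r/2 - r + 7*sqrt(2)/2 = (r - 1)*(r - 7*sqrt(2)/2)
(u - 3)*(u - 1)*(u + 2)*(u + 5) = u^4 + 3*u^3 - 15*u^2 - 19*u + 30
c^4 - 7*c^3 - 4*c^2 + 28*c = c*(c - 7)*(c - 2)*(c + 2)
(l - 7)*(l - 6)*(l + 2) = l^3 - 11*l^2 + 16*l + 84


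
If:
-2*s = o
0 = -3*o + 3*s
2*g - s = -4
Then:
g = -2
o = 0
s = 0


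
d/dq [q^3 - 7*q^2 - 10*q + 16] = 3*q^2 - 14*q - 10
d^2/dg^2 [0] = 0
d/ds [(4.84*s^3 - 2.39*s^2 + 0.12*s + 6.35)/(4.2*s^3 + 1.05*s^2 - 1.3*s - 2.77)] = (15.12*s^4 - 13.592*s^3 - 117.2494*s^2 - 0.0943999999999985*s + 7.9226)/(17.64*s^6 + 8.82*s^5 - 9.8175*s^4 - 25.998*s^3 - 4.127*s^2 + 7.202*s + 7.6729)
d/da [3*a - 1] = 3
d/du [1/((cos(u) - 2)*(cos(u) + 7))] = (2*cos(u) + 5)*sin(u)/((cos(u) - 2)^2*(cos(u) + 7)^2)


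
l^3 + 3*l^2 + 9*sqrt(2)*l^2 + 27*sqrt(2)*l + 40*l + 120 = (l + 3)*(l + 4*sqrt(2))*(l + 5*sqrt(2))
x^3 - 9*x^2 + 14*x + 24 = (x - 6)*(x - 4)*(x + 1)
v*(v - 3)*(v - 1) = v^3 - 4*v^2 + 3*v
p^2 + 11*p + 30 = (p + 5)*(p + 6)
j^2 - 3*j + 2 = (j - 2)*(j - 1)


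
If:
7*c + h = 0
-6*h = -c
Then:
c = 0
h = 0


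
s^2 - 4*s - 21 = (s - 7)*(s + 3)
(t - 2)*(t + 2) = t^2 - 4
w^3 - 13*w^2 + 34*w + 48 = (w - 8)*(w - 6)*(w + 1)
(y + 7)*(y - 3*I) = y^2 + 7*y - 3*I*y - 21*I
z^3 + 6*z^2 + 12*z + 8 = (z + 2)^3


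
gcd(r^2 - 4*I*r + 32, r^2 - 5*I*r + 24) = r - 8*I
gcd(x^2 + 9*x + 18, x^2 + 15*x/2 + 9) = x + 6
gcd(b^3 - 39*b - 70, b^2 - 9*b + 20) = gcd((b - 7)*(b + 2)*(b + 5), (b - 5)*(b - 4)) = 1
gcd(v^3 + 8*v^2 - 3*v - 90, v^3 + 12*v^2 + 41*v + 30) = v^2 + 11*v + 30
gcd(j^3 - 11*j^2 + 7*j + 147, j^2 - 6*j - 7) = j - 7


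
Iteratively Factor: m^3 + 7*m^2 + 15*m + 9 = (m + 1)*(m^2 + 6*m + 9) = (m + 1)*(m + 3)*(m + 3)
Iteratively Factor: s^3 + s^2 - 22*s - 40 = (s + 2)*(s^2 - s - 20) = (s - 5)*(s + 2)*(s + 4)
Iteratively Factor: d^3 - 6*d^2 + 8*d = (d)*(d^2 - 6*d + 8) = d*(d - 2)*(d - 4)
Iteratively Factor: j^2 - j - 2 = (j + 1)*(j - 2)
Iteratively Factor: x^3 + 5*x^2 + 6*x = (x + 2)*(x^2 + 3*x) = x*(x + 2)*(x + 3)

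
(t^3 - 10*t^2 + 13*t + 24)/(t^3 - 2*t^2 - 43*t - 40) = (t - 3)/(t + 5)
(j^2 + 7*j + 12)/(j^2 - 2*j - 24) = (j + 3)/(j - 6)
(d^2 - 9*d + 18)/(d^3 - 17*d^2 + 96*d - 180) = (d - 3)/(d^2 - 11*d + 30)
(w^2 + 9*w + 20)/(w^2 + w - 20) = (w + 4)/(w - 4)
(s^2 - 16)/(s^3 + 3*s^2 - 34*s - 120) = (s - 4)/(s^2 - s - 30)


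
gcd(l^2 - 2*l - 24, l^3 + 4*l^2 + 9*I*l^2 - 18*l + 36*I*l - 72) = l + 4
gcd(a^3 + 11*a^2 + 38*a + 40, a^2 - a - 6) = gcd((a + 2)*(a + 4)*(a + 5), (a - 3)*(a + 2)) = a + 2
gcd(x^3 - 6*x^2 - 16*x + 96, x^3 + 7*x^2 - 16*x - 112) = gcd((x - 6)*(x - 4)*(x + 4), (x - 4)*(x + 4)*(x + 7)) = x^2 - 16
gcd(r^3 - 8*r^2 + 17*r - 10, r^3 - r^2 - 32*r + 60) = r^2 - 7*r + 10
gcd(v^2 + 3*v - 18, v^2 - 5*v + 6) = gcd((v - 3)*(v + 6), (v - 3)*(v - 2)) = v - 3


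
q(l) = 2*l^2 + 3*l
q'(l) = 4*l + 3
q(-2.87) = 7.86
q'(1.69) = 9.76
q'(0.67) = 5.68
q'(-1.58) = -3.32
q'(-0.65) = 0.40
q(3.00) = 27.00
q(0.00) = 0.00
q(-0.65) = -1.10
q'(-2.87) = -8.48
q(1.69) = 10.78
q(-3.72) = 16.52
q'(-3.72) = -11.88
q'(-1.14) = -1.56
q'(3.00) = 15.00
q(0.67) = 2.91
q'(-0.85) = -0.40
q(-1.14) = -0.82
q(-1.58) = 0.25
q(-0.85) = -1.10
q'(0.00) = 3.00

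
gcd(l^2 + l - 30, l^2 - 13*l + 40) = l - 5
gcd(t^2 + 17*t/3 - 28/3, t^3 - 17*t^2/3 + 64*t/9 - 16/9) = t - 4/3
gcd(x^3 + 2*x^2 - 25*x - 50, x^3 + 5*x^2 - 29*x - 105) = x - 5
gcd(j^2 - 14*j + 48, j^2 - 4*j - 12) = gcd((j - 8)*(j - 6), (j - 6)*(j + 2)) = j - 6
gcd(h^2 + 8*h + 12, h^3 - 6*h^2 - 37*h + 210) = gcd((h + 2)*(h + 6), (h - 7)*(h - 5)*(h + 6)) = h + 6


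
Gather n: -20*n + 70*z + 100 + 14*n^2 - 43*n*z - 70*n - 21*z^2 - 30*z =14*n^2 + n*(-43*z - 90) - 21*z^2 + 40*z + 100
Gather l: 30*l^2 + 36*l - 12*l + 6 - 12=30*l^2 + 24*l - 6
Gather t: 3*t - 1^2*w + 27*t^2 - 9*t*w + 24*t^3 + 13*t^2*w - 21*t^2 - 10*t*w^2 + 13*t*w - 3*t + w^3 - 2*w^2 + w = 24*t^3 + t^2*(13*w + 6) + t*(-10*w^2 + 4*w) + w^3 - 2*w^2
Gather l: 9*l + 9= 9*l + 9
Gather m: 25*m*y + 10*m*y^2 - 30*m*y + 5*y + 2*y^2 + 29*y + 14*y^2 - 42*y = m*(10*y^2 - 5*y) + 16*y^2 - 8*y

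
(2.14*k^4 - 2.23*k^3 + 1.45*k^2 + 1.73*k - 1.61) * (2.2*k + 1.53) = 4.708*k^5 - 1.6318*k^4 - 0.2219*k^3 + 6.0245*k^2 - 0.895100000000001*k - 2.4633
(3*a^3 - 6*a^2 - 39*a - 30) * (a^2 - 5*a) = 3*a^5 - 21*a^4 - 9*a^3 + 165*a^2 + 150*a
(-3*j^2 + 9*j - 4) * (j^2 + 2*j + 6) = -3*j^4 + 3*j^3 - 4*j^2 + 46*j - 24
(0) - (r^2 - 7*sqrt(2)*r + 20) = -r^2 + 7*sqrt(2)*r - 20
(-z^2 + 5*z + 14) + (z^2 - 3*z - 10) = 2*z + 4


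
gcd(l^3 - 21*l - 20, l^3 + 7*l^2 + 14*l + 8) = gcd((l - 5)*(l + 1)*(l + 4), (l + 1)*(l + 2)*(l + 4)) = l^2 + 5*l + 4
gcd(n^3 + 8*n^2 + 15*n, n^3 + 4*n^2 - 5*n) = n^2 + 5*n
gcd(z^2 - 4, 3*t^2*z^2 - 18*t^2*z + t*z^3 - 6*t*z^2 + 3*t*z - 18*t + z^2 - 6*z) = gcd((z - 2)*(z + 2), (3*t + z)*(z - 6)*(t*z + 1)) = 1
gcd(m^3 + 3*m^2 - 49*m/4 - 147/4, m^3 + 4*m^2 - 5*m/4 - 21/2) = m + 7/2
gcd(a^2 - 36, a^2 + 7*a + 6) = a + 6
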